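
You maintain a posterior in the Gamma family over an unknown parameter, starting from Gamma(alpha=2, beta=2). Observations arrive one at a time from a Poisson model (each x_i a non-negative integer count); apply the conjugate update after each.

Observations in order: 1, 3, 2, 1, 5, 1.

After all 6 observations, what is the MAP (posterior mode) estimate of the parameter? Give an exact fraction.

obs 1: x=1 → posterior Gamma(3, 3)
obs 2: x=3 → posterior Gamma(6, 4)
obs 3: x=2 → posterior Gamma(8, 5)
obs 4: x=1 → posterior Gamma(9, 6)
obs 5: x=5 → posterior Gamma(14, 7)
obs 6: x=1 → posterior Gamma(15, 8)

7/4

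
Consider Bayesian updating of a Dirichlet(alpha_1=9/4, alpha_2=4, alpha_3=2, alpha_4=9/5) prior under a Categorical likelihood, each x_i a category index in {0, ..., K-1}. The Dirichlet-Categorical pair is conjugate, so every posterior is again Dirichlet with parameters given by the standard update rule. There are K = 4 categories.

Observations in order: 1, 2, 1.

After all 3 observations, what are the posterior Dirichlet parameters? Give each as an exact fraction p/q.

obs 1: x=1 → posterior Dirichlet(9/4, 5, 2, 9/5)
obs 2: x=2 → posterior Dirichlet(9/4, 5, 3, 9/5)
obs 3: x=1 → posterior Dirichlet(9/4, 6, 3, 9/5)

alpha_1=9/4, alpha_2=6, alpha_3=3, alpha_4=9/5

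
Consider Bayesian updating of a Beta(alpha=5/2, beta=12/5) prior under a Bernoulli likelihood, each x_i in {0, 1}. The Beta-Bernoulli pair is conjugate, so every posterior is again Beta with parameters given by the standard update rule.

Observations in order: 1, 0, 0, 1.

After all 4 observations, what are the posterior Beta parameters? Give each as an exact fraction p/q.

obs 1: x=1 → posterior Beta(7/2, 12/5)
obs 2: x=0 → posterior Beta(7/2, 17/5)
obs 3: x=0 → posterior Beta(7/2, 22/5)
obs 4: x=1 → posterior Beta(9/2, 22/5)

alpha=9/2, beta=22/5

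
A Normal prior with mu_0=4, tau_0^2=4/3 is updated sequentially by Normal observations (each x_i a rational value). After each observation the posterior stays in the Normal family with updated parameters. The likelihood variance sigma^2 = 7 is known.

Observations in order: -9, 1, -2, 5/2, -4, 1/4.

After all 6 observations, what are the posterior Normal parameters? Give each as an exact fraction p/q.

obs 1: x=-9 → posterior Normal(48/25, 28/25)
obs 2: x=1 → posterior Normal(52/29, 28/29)
obs 3: x=-2 → posterior Normal(4/3, 28/33)
obs 4: x=5/2 → posterior Normal(54/37, 28/37)
obs 5: x=-4 → posterior Normal(38/41, 28/41)
obs 6: x=1/4 → posterior Normal(13/15, 28/45)

mu_0=13/15, tau_0^2=28/45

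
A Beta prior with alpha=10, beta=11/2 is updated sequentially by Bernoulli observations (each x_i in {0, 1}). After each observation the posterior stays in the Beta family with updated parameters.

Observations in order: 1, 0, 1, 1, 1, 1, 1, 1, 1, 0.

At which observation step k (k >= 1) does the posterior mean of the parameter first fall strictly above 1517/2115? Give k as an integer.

k = 8

obs 1: x=1 → posterior Beta(11, 11/2)
obs 2: x=0 → posterior Beta(11, 13/2)
obs 3: x=1 → posterior Beta(12, 13/2)
obs 4: x=1 → posterior Beta(13, 13/2)
obs 5: x=1 → posterior Beta(14, 13/2)
obs 6: x=1 → posterior Beta(15, 13/2)
obs 7: x=1 → posterior Beta(16, 13/2)
obs 8: x=1 → posterior Beta(17, 13/2)
obs 9: x=1 → posterior Beta(18, 13/2)
obs 10: x=0 → posterior Beta(18, 15/2)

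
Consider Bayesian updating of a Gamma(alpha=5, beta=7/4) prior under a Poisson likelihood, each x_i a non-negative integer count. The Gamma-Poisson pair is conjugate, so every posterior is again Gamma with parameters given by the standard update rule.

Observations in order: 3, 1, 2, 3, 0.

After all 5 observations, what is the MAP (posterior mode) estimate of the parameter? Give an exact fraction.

obs 1: x=3 → posterior Gamma(8, 11/4)
obs 2: x=1 → posterior Gamma(9, 15/4)
obs 3: x=2 → posterior Gamma(11, 19/4)
obs 4: x=3 → posterior Gamma(14, 23/4)
obs 5: x=0 → posterior Gamma(14, 27/4)

52/27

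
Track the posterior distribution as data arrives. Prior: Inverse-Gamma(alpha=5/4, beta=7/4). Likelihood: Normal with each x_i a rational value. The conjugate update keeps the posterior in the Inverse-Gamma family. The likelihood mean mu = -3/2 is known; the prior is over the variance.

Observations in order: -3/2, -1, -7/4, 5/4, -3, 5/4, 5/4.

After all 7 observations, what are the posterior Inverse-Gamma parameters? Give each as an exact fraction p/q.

alpha=19/4, beta=115/8

obs 1: x=-3/2 → posterior Inverse-Gamma(7/4, 7/4)
obs 2: x=-1 → posterior Inverse-Gamma(9/4, 15/8)
obs 3: x=-7/4 → posterior Inverse-Gamma(11/4, 61/32)
obs 4: x=5/4 → posterior Inverse-Gamma(13/4, 91/16)
obs 5: x=-3 → posterior Inverse-Gamma(15/4, 109/16)
obs 6: x=5/4 → posterior Inverse-Gamma(17/4, 339/32)
obs 7: x=5/4 → posterior Inverse-Gamma(19/4, 115/8)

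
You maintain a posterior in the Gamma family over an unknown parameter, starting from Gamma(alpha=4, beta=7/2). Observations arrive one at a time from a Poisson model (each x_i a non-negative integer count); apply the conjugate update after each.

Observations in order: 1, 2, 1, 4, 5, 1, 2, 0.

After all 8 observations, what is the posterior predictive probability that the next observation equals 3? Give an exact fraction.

obs 1: x=1 → posterior Gamma(5, 9/2)
obs 2: x=2 → posterior Gamma(7, 11/2)
obs 3: x=1 → posterior Gamma(8, 13/2)
obs 4: x=4 → posterior Gamma(12, 15/2)
obs 5: x=5 → posterior Gamma(17, 17/2)
obs 6: x=1 → posterior Gamma(18, 19/2)
obs 7: x=2 → posterior Gamma(20, 21/2)
obs 8: x=0 → posterior Gamma(20, 23/2)

4228607968408420748964477775264/28421709430404007434844970703125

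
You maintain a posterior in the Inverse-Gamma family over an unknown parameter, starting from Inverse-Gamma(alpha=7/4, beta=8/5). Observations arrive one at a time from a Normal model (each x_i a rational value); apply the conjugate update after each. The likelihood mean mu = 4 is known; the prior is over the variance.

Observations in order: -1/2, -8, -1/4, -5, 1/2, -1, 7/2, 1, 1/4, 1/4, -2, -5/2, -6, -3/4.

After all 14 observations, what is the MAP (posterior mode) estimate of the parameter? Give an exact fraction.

obs 1: x=-1/2 → posterior Inverse-Gamma(9/4, 469/40)
obs 2: x=-8 → posterior Inverse-Gamma(11/4, 3349/40)
obs 3: x=-1/4 → posterior Inverse-Gamma(13/4, 14841/160)
obs 4: x=-5 → posterior Inverse-Gamma(15/4, 21321/160)
obs 5: x=1/2 → posterior Inverse-Gamma(17/4, 22301/160)
obs 6: x=-1 → posterior Inverse-Gamma(19/4, 24301/160)
obs 7: x=7/2 → posterior Inverse-Gamma(21/4, 24321/160)
obs 8: x=1 → posterior Inverse-Gamma(23/4, 25041/160)
obs 9: x=1/4 → posterior Inverse-Gamma(25/4, 13083/80)
obs 10: x=1/4 → posterior Inverse-Gamma(27/4, 27291/160)
obs 11: x=-2 → posterior Inverse-Gamma(29/4, 30171/160)
obs 12: x=-5/2 → posterior Inverse-Gamma(31/4, 33551/160)
obs 13: x=-6 → posterior Inverse-Gamma(33/4, 41551/160)
obs 14: x=-3/4 → posterior Inverse-Gamma(35/4, 10839/40)

3613/130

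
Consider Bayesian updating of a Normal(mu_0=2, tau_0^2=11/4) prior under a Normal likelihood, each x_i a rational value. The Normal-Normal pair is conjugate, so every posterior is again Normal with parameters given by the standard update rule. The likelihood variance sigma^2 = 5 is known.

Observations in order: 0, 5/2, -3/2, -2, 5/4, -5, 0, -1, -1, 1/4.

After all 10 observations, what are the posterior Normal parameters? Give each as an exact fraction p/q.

obs 1: x=0 → posterior Normal(40/31, 55/31)
obs 2: x=5/2 → posterior Normal(45/28, 55/42)
obs 3: x=-3/2 → posterior Normal(51/53, 55/53)
obs 4: x=-2 → posterior Normal(29/64, 55/64)
obs 5: x=5/4 → posterior Normal(57/100, 11/15)
obs 6: x=-5 → posterior Normal(-49/344, 55/86)
obs 7: x=0 → posterior Normal(-49/388, 55/97)
obs 8: x=-1 → posterior Normal(-31/144, 55/108)
obs 9: x=-1 → posterior Normal(-137/476, 55/119)
obs 10: x=1/4 → posterior Normal(-63/260, 11/26)

mu_0=-63/260, tau_0^2=11/26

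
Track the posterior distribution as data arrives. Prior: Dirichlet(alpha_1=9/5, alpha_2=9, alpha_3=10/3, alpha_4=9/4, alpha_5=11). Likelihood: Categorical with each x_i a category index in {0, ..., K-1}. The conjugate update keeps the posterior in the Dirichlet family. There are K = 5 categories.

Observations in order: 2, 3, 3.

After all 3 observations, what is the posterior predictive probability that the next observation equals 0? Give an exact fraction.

obs 1: x=2 → posterior Dirichlet(9/5, 9, 13/3, 9/4, 11)
obs 2: x=3 → posterior Dirichlet(9/5, 9, 13/3, 13/4, 11)
obs 3: x=3 → posterior Dirichlet(9/5, 9, 13/3, 17/4, 11)

108/1823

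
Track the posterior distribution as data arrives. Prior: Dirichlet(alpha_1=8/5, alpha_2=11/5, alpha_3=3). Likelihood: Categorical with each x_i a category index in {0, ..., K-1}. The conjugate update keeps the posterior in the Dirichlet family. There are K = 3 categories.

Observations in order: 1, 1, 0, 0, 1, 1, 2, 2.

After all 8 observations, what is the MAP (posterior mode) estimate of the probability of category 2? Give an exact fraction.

obs 1: x=1 → posterior Dirichlet(8/5, 16/5, 3)
obs 2: x=1 → posterior Dirichlet(8/5, 21/5, 3)
obs 3: x=0 → posterior Dirichlet(13/5, 21/5, 3)
obs 4: x=0 → posterior Dirichlet(18/5, 21/5, 3)
obs 5: x=1 → posterior Dirichlet(18/5, 26/5, 3)
obs 6: x=1 → posterior Dirichlet(18/5, 31/5, 3)
obs 7: x=2 → posterior Dirichlet(18/5, 31/5, 4)
obs 8: x=2 → posterior Dirichlet(18/5, 31/5, 5)

20/59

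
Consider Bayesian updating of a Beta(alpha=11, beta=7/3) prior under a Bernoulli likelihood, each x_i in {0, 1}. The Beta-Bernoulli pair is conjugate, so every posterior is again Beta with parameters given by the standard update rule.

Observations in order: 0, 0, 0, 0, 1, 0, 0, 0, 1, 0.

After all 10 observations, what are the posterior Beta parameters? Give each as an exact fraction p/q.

alpha=13, beta=31/3

obs 1: x=0 → posterior Beta(11, 10/3)
obs 2: x=0 → posterior Beta(11, 13/3)
obs 3: x=0 → posterior Beta(11, 16/3)
obs 4: x=0 → posterior Beta(11, 19/3)
obs 5: x=1 → posterior Beta(12, 19/3)
obs 6: x=0 → posterior Beta(12, 22/3)
obs 7: x=0 → posterior Beta(12, 25/3)
obs 8: x=0 → posterior Beta(12, 28/3)
obs 9: x=1 → posterior Beta(13, 28/3)
obs 10: x=0 → posterior Beta(13, 31/3)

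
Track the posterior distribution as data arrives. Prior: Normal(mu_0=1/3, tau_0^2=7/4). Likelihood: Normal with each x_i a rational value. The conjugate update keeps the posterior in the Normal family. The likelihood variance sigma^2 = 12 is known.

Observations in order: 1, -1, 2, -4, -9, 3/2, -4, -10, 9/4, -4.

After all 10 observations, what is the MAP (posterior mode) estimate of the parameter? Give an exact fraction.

obs 1: x=1 → posterior Normal(23/55, 84/55)
obs 2: x=-1 → posterior Normal(8/31, 42/31)
obs 3: x=2 → posterior Normal(10/23, 28/23)
obs 4: x=-4 → posterior Normal(1/38, 21/19)
obs 5: x=-9 → posterior Normal(-61/83, 84/83)
obs 6: x=3/2 → posterior Normal(-101/180, 14/15)
obs 7: x=-4 → posterior Normal(-157/194, 84/97)
obs 8: x=-10 → posterior Normal(-297/208, 21/26)
obs 9: x=9/4 → posterior Normal(-177/148, 28/37)
obs 10: x=-4 → posterior Normal(-643/472, 42/59)

-643/472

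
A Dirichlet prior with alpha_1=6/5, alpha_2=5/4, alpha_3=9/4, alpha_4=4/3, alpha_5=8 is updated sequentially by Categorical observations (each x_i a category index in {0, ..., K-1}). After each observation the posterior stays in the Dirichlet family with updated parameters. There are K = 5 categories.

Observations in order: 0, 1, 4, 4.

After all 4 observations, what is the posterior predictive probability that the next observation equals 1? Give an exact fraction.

135/1082

obs 1: x=0 → posterior Dirichlet(11/5, 5/4, 9/4, 4/3, 8)
obs 2: x=1 → posterior Dirichlet(11/5, 9/4, 9/4, 4/3, 8)
obs 3: x=4 → posterior Dirichlet(11/5, 9/4, 9/4, 4/3, 9)
obs 4: x=4 → posterior Dirichlet(11/5, 9/4, 9/4, 4/3, 10)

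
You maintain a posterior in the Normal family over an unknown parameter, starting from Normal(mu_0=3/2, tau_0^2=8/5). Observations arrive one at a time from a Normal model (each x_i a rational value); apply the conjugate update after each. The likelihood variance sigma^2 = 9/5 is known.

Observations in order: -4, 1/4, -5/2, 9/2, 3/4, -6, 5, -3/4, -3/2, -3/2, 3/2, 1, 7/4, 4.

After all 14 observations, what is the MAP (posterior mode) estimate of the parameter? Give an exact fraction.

67/242

obs 1: x=-4 → posterior Normal(-37/34, 72/85)
obs 2: x=1/4 → posterior Normal(-33/50, 72/125)
obs 3: x=-5/2 → posterior Normal(-73/66, 24/55)
obs 4: x=9/2 → posterior Normal(-1/82, 72/205)
obs 5: x=3/4 → posterior Normal(11/98, 72/245)
obs 6: x=-6 → posterior Normal(-85/114, 24/95)
obs 7: x=5 → posterior Normal(-1/26, 72/325)
obs 8: x=-3/4 → posterior Normal(-17/146, 72/365)
obs 9: x=-3/2 → posterior Normal(-41/162, 8/45)
obs 10: x=-3/2 → posterior Normal(-65/178, 72/445)
obs 11: x=3/2 → posterior Normal(-41/194, 72/485)
obs 12: x=1 → posterior Normal(-5/42, 24/175)
obs 13: x=7/4 → posterior Normal(3/226, 72/565)
obs 14: x=4 → posterior Normal(67/242, 72/605)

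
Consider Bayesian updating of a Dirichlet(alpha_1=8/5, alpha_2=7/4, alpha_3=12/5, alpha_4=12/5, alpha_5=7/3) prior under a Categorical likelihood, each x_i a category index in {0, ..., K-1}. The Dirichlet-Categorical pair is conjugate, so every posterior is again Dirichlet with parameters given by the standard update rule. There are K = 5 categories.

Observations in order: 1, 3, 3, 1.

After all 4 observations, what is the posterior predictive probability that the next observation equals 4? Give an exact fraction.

140/869

obs 1: x=1 → posterior Dirichlet(8/5, 11/4, 12/5, 12/5, 7/3)
obs 2: x=3 → posterior Dirichlet(8/5, 11/4, 12/5, 17/5, 7/3)
obs 3: x=3 → posterior Dirichlet(8/5, 11/4, 12/5, 22/5, 7/3)
obs 4: x=1 → posterior Dirichlet(8/5, 15/4, 12/5, 22/5, 7/3)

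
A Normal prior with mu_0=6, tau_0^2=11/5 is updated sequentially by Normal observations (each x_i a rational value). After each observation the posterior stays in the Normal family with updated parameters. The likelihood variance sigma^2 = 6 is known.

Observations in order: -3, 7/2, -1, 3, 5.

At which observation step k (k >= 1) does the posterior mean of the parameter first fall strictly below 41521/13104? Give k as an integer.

obs 1: x=-3 → posterior Normal(147/41, 66/41)
obs 2: x=7/2 → posterior Normal(371/104, 33/26)
obs 3: x=-1 → posterior Normal(349/126, 22/21)
obs 4: x=3 → posterior Normal(415/148, 33/37)
obs 5: x=5 → posterior Normal(105/34, 66/85)

k = 3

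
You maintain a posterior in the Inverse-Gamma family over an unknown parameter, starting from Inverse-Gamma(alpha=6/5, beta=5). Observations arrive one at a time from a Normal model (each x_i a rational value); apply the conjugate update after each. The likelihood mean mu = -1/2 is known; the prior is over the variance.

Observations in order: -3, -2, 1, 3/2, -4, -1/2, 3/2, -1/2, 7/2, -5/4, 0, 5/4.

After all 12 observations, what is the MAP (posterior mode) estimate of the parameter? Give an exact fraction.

2435/656

obs 1: x=-3 → posterior Inverse-Gamma(17/10, 65/8)
obs 2: x=-2 → posterior Inverse-Gamma(11/5, 37/4)
obs 3: x=1 → posterior Inverse-Gamma(27/10, 83/8)
obs 4: x=3/2 → posterior Inverse-Gamma(16/5, 99/8)
obs 5: x=-4 → posterior Inverse-Gamma(37/10, 37/2)
obs 6: x=-1/2 → posterior Inverse-Gamma(21/5, 37/2)
obs 7: x=3/2 → posterior Inverse-Gamma(47/10, 41/2)
obs 8: x=-1/2 → posterior Inverse-Gamma(26/5, 41/2)
obs 9: x=7/2 → posterior Inverse-Gamma(57/10, 57/2)
obs 10: x=-5/4 → posterior Inverse-Gamma(31/5, 921/32)
obs 11: x=0 → posterior Inverse-Gamma(67/10, 925/32)
obs 12: x=5/4 → posterior Inverse-Gamma(36/5, 487/16)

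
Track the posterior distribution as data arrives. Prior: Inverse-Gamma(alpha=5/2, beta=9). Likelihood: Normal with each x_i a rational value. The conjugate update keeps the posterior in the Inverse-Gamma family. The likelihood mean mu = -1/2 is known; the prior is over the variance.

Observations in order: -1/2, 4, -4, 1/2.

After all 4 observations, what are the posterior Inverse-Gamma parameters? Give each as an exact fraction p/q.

obs 1: x=-1/2 → posterior Inverse-Gamma(3, 9)
obs 2: x=4 → posterior Inverse-Gamma(7/2, 153/8)
obs 3: x=-4 → posterior Inverse-Gamma(4, 101/4)
obs 4: x=1/2 → posterior Inverse-Gamma(9/2, 103/4)

alpha=9/2, beta=103/4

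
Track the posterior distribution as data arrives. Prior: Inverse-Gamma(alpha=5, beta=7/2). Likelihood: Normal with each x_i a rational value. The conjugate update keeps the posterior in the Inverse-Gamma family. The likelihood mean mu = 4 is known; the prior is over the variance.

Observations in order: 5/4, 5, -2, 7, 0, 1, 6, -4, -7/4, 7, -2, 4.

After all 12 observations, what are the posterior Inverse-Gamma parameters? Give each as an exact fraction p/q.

obs 1: x=5/4 → posterior Inverse-Gamma(11/2, 233/32)
obs 2: x=5 → posterior Inverse-Gamma(6, 249/32)
obs 3: x=-2 → posterior Inverse-Gamma(13/2, 825/32)
obs 4: x=7 → posterior Inverse-Gamma(7, 969/32)
obs 5: x=0 → posterior Inverse-Gamma(15/2, 1225/32)
obs 6: x=1 → posterior Inverse-Gamma(8, 1369/32)
obs 7: x=6 → posterior Inverse-Gamma(17/2, 1433/32)
obs 8: x=-4 → posterior Inverse-Gamma(9, 2457/32)
obs 9: x=-7/4 → posterior Inverse-Gamma(19/2, 1493/16)
obs 10: x=7 → posterior Inverse-Gamma(10, 1565/16)
obs 11: x=-2 → posterior Inverse-Gamma(21/2, 1853/16)
obs 12: x=4 → posterior Inverse-Gamma(11, 1853/16)

alpha=11, beta=1853/16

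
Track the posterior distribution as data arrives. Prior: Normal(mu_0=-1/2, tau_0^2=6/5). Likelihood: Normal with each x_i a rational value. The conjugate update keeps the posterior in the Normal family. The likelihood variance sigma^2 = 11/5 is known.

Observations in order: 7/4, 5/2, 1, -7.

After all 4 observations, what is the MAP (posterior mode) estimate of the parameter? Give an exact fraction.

obs 1: x=7/4 → posterior Normal(5/17, 66/85)
obs 2: x=5/2 → posterior Normal(20/23, 66/115)
obs 3: x=1 → posterior Normal(26/29, 66/145)
obs 4: x=-7 → posterior Normal(-16/35, 66/175)

-16/35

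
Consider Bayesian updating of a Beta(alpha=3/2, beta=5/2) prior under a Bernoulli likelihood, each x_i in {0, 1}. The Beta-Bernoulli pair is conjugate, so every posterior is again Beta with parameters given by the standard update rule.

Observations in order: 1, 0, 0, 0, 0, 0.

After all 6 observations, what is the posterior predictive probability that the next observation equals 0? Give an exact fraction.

obs 1: x=1 → posterior Beta(5/2, 5/2)
obs 2: x=0 → posterior Beta(5/2, 7/2)
obs 3: x=0 → posterior Beta(5/2, 9/2)
obs 4: x=0 → posterior Beta(5/2, 11/2)
obs 5: x=0 → posterior Beta(5/2, 13/2)
obs 6: x=0 → posterior Beta(5/2, 15/2)

3/4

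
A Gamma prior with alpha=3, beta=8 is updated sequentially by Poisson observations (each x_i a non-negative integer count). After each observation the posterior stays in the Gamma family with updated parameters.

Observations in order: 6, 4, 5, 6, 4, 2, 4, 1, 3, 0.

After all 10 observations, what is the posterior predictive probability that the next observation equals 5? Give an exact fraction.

obs 1: x=6 → posterior Gamma(9, 9)
obs 2: x=4 → posterior Gamma(13, 10)
obs 3: x=5 → posterior Gamma(18, 11)
obs 4: x=6 → posterior Gamma(24, 12)
obs 5: x=4 → posterior Gamma(28, 13)
obs 6: x=2 → posterior Gamma(30, 14)
obs 7: x=4 → posterior Gamma(34, 15)
obs 8: x=1 → posterior Gamma(35, 16)
obs 9: x=3 → posterior Gamma(38, 17)
obs 10: x=0 → posterior Gamma(38, 18)

22457514513071133763527425858629121823662333994467328/510095203738582479622335815880298130716653502143703561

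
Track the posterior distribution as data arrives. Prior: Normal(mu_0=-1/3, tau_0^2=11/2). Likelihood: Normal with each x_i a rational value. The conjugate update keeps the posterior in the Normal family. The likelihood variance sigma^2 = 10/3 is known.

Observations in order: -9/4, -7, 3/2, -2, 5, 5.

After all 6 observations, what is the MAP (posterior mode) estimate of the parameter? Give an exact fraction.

obs 1: x=-9/4 → posterior Normal(-971/636, 110/53)
obs 2: x=-7 → posterior Normal(-3743/1032, 55/43)
obs 3: x=3/2 → posterior Normal(-3149/1428, 110/119)
obs 4: x=-2 → posterior Normal(-3941/1824, 55/76)
obs 5: x=5 → posterior Normal(-53/60, 22/37)
obs 6: x=5 → posterior Normal(19/2616, 55/109)

19/2616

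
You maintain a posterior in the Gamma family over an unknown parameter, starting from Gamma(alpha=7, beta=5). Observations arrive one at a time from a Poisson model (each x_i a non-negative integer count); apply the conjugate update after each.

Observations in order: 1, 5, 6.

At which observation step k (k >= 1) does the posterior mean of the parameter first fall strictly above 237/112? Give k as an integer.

obs 1: x=1 → posterior Gamma(8, 6)
obs 2: x=5 → posterior Gamma(13, 7)
obs 3: x=6 → posterior Gamma(19, 8)

k = 3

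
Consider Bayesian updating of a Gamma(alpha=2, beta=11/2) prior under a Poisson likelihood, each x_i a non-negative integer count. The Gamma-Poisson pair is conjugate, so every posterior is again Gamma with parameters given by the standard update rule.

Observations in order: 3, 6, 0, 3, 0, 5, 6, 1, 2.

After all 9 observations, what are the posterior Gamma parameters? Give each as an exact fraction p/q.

alpha=28, beta=29/2

obs 1: x=3 → posterior Gamma(5, 13/2)
obs 2: x=6 → posterior Gamma(11, 15/2)
obs 3: x=0 → posterior Gamma(11, 17/2)
obs 4: x=3 → posterior Gamma(14, 19/2)
obs 5: x=0 → posterior Gamma(14, 21/2)
obs 6: x=5 → posterior Gamma(19, 23/2)
obs 7: x=6 → posterior Gamma(25, 25/2)
obs 8: x=1 → posterior Gamma(26, 27/2)
obs 9: x=2 → posterior Gamma(28, 29/2)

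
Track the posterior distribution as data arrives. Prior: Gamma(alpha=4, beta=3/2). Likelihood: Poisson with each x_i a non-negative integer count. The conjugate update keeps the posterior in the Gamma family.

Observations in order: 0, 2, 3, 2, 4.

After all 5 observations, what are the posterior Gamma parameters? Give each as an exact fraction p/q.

obs 1: x=0 → posterior Gamma(4, 5/2)
obs 2: x=2 → posterior Gamma(6, 7/2)
obs 3: x=3 → posterior Gamma(9, 9/2)
obs 4: x=2 → posterior Gamma(11, 11/2)
obs 5: x=4 → posterior Gamma(15, 13/2)

alpha=15, beta=13/2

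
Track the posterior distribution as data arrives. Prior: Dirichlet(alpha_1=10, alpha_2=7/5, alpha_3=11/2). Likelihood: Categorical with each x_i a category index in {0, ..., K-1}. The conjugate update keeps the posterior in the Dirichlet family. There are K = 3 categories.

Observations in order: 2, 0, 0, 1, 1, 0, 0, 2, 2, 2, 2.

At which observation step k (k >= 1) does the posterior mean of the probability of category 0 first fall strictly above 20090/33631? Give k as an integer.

obs 1: x=2 → posterior Dirichlet(10, 7/5, 13/2)
obs 2: x=0 → posterior Dirichlet(11, 7/5, 13/2)
obs 3: x=0 → posterior Dirichlet(12, 7/5, 13/2)
obs 4: x=1 → posterior Dirichlet(12, 12/5, 13/2)
obs 5: x=1 → posterior Dirichlet(12, 17/5, 13/2)
obs 6: x=0 → posterior Dirichlet(13, 17/5, 13/2)
obs 7: x=0 → posterior Dirichlet(14, 17/5, 13/2)
obs 8: x=2 → posterior Dirichlet(14, 17/5, 15/2)
obs 9: x=2 → posterior Dirichlet(14, 17/5, 17/2)
obs 10: x=2 → posterior Dirichlet(14, 17/5, 19/2)
obs 11: x=2 → posterior Dirichlet(14, 17/5, 21/2)

k = 3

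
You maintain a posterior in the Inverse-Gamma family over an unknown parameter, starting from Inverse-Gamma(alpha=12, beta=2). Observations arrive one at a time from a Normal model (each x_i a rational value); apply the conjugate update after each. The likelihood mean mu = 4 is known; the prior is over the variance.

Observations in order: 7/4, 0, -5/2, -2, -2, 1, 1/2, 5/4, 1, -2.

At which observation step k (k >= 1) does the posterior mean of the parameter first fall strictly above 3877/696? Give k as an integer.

k = 8

obs 1: x=7/4 → posterior Inverse-Gamma(25/2, 145/32)
obs 2: x=0 → posterior Inverse-Gamma(13, 401/32)
obs 3: x=-5/2 → posterior Inverse-Gamma(27/2, 1077/32)
obs 4: x=-2 → posterior Inverse-Gamma(14, 1653/32)
obs 5: x=-2 → posterior Inverse-Gamma(29/2, 2229/32)
obs 6: x=1 → posterior Inverse-Gamma(15, 2373/32)
obs 7: x=1/2 → posterior Inverse-Gamma(31/2, 2569/32)
obs 8: x=5/4 → posterior Inverse-Gamma(16, 1345/16)
obs 9: x=1 → posterior Inverse-Gamma(33/2, 1417/16)
obs 10: x=-2 → posterior Inverse-Gamma(17, 1705/16)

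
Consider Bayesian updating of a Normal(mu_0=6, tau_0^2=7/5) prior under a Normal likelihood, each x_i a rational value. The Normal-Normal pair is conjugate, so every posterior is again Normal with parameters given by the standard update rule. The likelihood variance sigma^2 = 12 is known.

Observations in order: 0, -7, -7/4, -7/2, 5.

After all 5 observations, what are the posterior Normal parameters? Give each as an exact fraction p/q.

mu_0=1237/380, tau_0^2=84/95

obs 1: x=0 → posterior Normal(360/67, 84/67)
obs 2: x=-7 → posterior Normal(311/74, 42/37)
obs 3: x=-7/4 → posterior Normal(1195/324, 28/27)
obs 4: x=-7/2 → posterior Normal(1097/352, 21/22)
obs 5: x=5 → posterior Normal(1237/380, 84/95)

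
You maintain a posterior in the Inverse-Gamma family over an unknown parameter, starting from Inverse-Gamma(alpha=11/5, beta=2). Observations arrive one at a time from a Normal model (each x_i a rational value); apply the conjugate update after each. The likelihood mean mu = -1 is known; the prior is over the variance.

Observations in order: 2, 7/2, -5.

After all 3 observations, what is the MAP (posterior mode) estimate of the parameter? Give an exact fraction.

obs 1: x=2 → posterior Inverse-Gamma(27/10, 13/2)
obs 2: x=7/2 → posterior Inverse-Gamma(16/5, 133/8)
obs 3: x=-5 → posterior Inverse-Gamma(37/10, 197/8)

985/188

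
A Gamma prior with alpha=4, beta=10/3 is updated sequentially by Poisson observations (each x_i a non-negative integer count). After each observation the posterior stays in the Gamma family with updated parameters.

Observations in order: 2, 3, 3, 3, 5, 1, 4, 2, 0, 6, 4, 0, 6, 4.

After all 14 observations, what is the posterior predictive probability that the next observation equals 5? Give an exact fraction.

obs 1: x=2 → posterior Gamma(6, 13/3)
obs 2: x=3 → posterior Gamma(9, 16/3)
obs 3: x=3 → posterior Gamma(12, 19/3)
obs 4: x=3 → posterior Gamma(15, 22/3)
obs 5: x=5 → posterior Gamma(20, 25/3)
obs 6: x=1 → posterior Gamma(21, 28/3)
obs 7: x=4 → posterior Gamma(25, 31/3)
obs 8: x=2 → posterior Gamma(27, 34/3)
obs 9: x=0 → posterior Gamma(27, 37/3)
obs 10: x=6 → posterior Gamma(33, 40/3)
obs 11: x=4 → posterior Gamma(37, 43/3)
obs 12: x=0 → posterior Gamma(37, 46/3)
obs 13: x=6 → posterior Gamma(43, 49/3)
obs 14: x=4 → posterior Gamma(47, 52/3)

51249251849353065006522097389702664428069463036100272948076064088632916253263926864642048/630797334297522973458900264579856407847950397702822265433297843628679402172565460205078125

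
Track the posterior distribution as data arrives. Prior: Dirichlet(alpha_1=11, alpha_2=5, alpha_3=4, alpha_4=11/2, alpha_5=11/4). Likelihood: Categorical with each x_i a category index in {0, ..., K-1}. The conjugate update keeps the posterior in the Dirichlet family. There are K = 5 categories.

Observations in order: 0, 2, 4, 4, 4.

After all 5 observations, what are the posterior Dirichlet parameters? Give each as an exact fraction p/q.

obs 1: x=0 → posterior Dirichlet(12, 5, 4, 11/2, 11/4)
obs 2: x=2 → posterior Dirichlet(12, 5, 5, 11/2, 11/4)
obs 3: x=4 → posterior Dirichlet(12, 5, 5, 11/2, 15/4)
obs 4: x=4 → posterior Dirichlet(12, 5, 5, 11/2, 19/4)
obs 5: x=4 → posterior Dirichlet(12, 5, 5, 11/2, 23/4)

alpha_1=12, alpha_2=5, alpha_3=5, alpha_4=11/2, alpha_5=23/4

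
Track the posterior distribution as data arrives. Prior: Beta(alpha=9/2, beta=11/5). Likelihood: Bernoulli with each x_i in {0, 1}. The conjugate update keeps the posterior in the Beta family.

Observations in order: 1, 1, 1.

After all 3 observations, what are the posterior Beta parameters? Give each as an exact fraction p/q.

alpha=15/2, beta=11/5

obs 1: x=1 → posterior Beta(11/2, 11/5)
obs 2: x=1 → posterior Beta(13/2, 11/5)
obs 3: x=1 → posterior Beta(15/2, 11/5)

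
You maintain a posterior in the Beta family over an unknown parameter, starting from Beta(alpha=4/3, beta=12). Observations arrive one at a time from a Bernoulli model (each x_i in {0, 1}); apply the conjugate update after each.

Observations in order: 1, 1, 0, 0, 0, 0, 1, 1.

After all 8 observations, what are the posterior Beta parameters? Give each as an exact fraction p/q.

alpha=16/3, beta=16

obs 1: x=1 → posterior Beta(7/3, 12)
obs 2: x=1 → posterior Beta(10/3, 12)
obs 3: x=0 → posterior Beta(10/3, 13)
obs 4: x=0 → posterior Beta(10/3, 14)
obs 5: x=0 → posterior Beta(10/3, 15)
obs 6: x=0 → posterior Beta(10/3, 16)
obs 7: x=1 → posterior Beta(13/3, 16)
obs 8: x=1 → posterior Beta(16/3, 16)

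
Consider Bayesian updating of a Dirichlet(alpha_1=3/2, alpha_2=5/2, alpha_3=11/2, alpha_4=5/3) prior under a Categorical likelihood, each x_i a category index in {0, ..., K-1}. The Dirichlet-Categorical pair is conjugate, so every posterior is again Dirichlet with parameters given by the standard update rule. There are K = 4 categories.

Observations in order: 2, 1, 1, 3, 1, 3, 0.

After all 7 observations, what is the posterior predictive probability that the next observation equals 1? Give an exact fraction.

33/109

obs 1: x=2 → posterior Dirichlet(3/2, 5/2, 13/2, 5/3)
obs 2: x=1 → posterior Dirichlet(3/2, 7/2, 13/2, 5/3)
obs 3: x=1 → posterior Dirichlet(3/2, 9/2, 13/2, 5/3)
obs 4: x=3 → posterior Dirichlet(3/2, 9/2, 13/2, 8/3)
obs 5: x=1 → posterior Dirichlet(3/2, 11/2, 13/2, 8/3)
obs 6: x=3 → posterior Dirichlet(3/2, 11/2, 13/2, 11/3)
obs 7: x=0 → posterior Dirichlet(5/2, 11/2, 13/2, 11/3)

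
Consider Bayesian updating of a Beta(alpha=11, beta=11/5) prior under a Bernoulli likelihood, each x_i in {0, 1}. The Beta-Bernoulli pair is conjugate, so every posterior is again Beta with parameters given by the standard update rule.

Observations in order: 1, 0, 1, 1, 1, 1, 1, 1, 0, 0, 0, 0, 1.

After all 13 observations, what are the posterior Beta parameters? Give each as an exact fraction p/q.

obs 1: x=1 → posterior Beta(12, 11/5)
obs 2: x=0 → posterior Beta(12, 16/5)
obs 3: x=1 → posterior Beta(13, 16/5)
obs 4: x=1 → posterior Beta(14, 16/5)
obs 5: x=1 → posterior Beta(15, 16/5)
obs 6: x=1 → posterior Beta(16, 16/5)
obs 7: x=1 → posterior Beta(17, 16/5)
obs 8: x=1 → posterior Beta(18, 16/5)
obs 9: x=0 → posterior Beta(18, 21/5)
obs 10: x=0 → posterior Beta(18, 26/5)
obs 11: x=0 → posterior Beta(18, 31/5)
obs 12: x=0 → posterior Beta(18, 36/5)
obs 13: x=1 → posterior Beta(19, 36/5)

alpha=19, beta=36/5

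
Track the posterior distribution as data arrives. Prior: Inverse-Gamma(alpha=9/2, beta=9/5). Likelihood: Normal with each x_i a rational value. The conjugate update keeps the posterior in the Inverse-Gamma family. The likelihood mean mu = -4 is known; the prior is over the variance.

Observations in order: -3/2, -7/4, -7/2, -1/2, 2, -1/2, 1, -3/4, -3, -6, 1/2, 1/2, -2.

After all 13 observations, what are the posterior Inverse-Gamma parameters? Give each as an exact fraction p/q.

alpha=11, beta=6429/80

obs 1: x=-3/2 → posterior Inverse-Gamma(5, 197/40)
obs 2: x=-7/4 → posterior Inverse-Gamma(11/2, 1193/160)
obs 3: x=-7/2 → posterior Inverse-Gamma(6, 1213/160)
obs 4: x=-1/2 → posterior Inverse-Gamma(13/2, 2193/160)
obs 5: x=2 → posterior Inverse-Gamma(7, 5073/160)
obs 6: x=-1/2 → posterior Inverse-Gamma(15/2, 6053/160)
obs 7: x=1 → posterior Inverse-Gamma(8, 8053/160)
obs 8: x=-3/4 → posterior Inverse-Gamma(17/2, 4449/80)
obs 9: x=-3 → posterior Inverse-Gamma(9, 4489/80)
obs 10: x=-6 → posterior Inverse-Gamma(19/2, 4649/80)
obs 11: x=1/2 → posterior Inverse-Gamma(10, 5459/80)
obs 12: x=1/2 → posterior Inverse-Gamma(21/2, 6269/80)
obs 13: x=-2 → posterior Inverse-Gamma(11, 6429/80)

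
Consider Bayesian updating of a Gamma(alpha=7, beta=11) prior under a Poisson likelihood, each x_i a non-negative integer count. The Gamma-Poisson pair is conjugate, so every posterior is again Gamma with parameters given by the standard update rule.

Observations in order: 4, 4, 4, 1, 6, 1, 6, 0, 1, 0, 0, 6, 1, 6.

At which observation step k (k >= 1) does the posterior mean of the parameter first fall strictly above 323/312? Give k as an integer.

k = 2

obs 1: x=4 → posterior Gamma(11, 12)
obs 2: x=4 → posterior Gamma(15, 13)
obs 3: x=4 → posterior Gamma(19, 14)
obs 4: x=1 → posterior Gamma(20, 15)
obs 5: x=6 → posterior Gamma(26, 16)
obs 6: x=1 → posterior Gamma(27, 17)
obs 7: x=6 → posterior Gamma(33, 18)
obs 8: x=0 → posterior Gamma(33, 19)
obs 9: x=1 → posterior Gamma(34, 20)
obs 10: x=0 → posterior Gamma(34, 21)
obs 11: x=0 → posterior Gamma(34, 22)
obs 12: x=6 → posterior Gamma(40, 23)
obs 13: x=1 → posterior Gamma(41, 24)
obs 14: x=6 → posterior Gamma(47, 25)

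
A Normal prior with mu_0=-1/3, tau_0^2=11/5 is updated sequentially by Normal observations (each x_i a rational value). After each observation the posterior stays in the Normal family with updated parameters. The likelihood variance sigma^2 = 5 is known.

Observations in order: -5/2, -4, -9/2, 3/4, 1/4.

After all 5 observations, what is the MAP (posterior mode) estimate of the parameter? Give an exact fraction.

-71/48

obs 1: x=-5/2 → posterior Normal(-215/216, 55/36)
obs 2: x=-4 → posterior Normal(-479/282, 55/47)
obs 3: x=-9/2 → posterior Normal(-194/87, 55/58)
obs 4: x=3/4 → posterior Normal(-1453/828, 55/69)
obs 5: x=1/4 → posterior Normal(-71/48, 11/16)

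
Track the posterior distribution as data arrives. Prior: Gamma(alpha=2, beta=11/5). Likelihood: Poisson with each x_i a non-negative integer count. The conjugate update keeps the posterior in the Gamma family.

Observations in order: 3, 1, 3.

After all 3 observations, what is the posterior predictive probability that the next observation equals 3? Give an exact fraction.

obs 1: x=3 → posterior Gamma(5, 16/5)
obs 2: x=1 → posterior Gamma(6, 21/5)
obs 3: x=3 → posterior Gamma(9, 26/5)

111983513378880000/787662783788549761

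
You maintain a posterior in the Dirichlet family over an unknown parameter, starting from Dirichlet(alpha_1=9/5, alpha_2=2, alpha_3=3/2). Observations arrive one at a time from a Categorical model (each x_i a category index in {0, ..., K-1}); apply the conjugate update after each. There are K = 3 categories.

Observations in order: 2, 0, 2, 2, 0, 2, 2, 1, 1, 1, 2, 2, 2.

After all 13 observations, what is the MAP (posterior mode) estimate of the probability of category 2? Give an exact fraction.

5/9

obs 1: x=2 → posterior Dirichlet(9/5, 2, 5/2)
obs 2: x=0 → posterior Dirichlet(14/5, 2, 5/2)
obs 3: x=2 → posterior Dirichlet(14/5, 2, 7/2)
obs 4: x=2 → posterior Dirichlet(14/5, 2, 9/2)
obs 5: x=0 → posterior Dirichlet(19/5, 2, 9/2)
obs 6: x=2 → posterior Dirichlet(19/5, 2, 11/2)
obs 7: x=2 → posterior Dirichlet(19/5, 2, 13/2)
obs 8: x=1 → posterior Dirichlet(19/5, 3, 13/2)
obs 9: x=1 → posterior Dirichlet(19/5, 4, 13/2)
obs 10: x=1 → posterior Dirichlet(19/5, 5, 13/2)
obs 11: x=2 → posterior Dirichlet(19/5, 5, 15/2)
obs 12: x=2 → posterior Dirichlet(19/5, 5, 17/2)
obs 13: x=2 → posterior Dirichlet(19/5, 5, 19/2)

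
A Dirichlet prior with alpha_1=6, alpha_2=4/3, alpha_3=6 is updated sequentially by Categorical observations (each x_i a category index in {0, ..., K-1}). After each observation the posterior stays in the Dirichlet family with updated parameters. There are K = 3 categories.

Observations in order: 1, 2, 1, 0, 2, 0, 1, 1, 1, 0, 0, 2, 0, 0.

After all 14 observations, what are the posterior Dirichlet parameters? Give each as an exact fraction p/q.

alpha_1=12, alpha_2=19/3, alpha_3=9

obs 1: x=1 → posterior Dirichlet(6, 7/3, 6)
obs 2: x=2 → posterior Dirichlet(6, 7/3, 7)
obs 3: x=1 → posterior Dirichlet(6, 10/3, 7)
obs 4: x=0 → posterior Dirichlet(7, 10/3, 7)
obs 5: x=2 → posterior Dirichlet(7, 10/3, 8)
obs 6: x=0 → posterior Dirichlet(8, 10/3, 8)
obs 7: x=1 → posterior Dirichlet(8, 13/3, 8)
obs 8: x=1 → posterior Dirichlet(8, 16/3, 8)
obs 9: x=1 → posterior Dirichlet(8, 19/3, 8)
obs 10: x=0 → posterior Dirichlet(9, 19/3, 8)
obs 11: x=0 → posterior Dirichlet(10, 19/3, 8)
obs 12: x=2 → posterior Dirichlet(10, 19/3, 9)
obs 13: x=0 → posterior Dirichlet(11, 19/3, 9)
obs 14: x=0 → posterior Dirichlet(12, 19/3, 9)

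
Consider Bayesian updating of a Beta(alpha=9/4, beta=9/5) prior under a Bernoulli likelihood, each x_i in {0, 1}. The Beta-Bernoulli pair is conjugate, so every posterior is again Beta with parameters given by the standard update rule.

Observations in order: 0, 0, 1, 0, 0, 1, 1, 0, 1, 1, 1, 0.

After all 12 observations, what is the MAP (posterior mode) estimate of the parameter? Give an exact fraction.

145/281

obs 1: x=0 → posterior Beta(9/4, 14/5)
obs 2: x=0 → posterior Beta(9/4, 19/5)
obs 3: x=1 → posterior Beta(13/4, 19/5)
obs 4: x=0 → posterior Beta(13/4, 24/5)
obs 5: x=0 → posterior Beta(13/4, 29/5)
obs 6: x=1 → posterior Beta(17/4, 29/5)
obs 7: x=1 → posterior Beta(21/4, 29/5)
obs 8: x=0 → posterior Beta(21/4, 34/5)
obs 9: x=1 → posterior Beta(25/4, 34/5)
obs 10: x=1 → posterior Beta(29/4, 34/5)
obs 11: x=1 → posterior Beta(33/4, 34/5)
obs 12: x=0 → posterior Beta(33/4, 39/5)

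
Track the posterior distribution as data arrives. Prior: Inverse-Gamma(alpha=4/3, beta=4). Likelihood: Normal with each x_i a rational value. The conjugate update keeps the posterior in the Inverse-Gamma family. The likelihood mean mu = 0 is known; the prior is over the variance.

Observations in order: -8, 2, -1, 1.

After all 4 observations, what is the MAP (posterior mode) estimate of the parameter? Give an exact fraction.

9

obs 1: x=-8 → posterior Inverse-Gamma(11/6, 36)
obs 2: x=2 → posterior Inverse-Gamma(7/3, 38)
obs 3: x=-1 → posterior Inverse-Gamma(17/6, 77/2)
obs 4: x=1 → posterior Inverse-Gamma(10/3, 39)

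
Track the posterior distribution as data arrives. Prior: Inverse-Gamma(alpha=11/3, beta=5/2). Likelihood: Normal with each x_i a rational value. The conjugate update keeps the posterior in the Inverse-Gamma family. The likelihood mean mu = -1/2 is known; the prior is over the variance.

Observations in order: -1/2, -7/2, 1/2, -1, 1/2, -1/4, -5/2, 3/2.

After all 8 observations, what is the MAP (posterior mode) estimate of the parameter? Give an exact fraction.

obs 1: x=-1/2 → posterior Inverse-Gamma(25/6, 5/2)
obs 2: x=-7/2 → posterior Inverse-Gamma(14/3, 7)
obs 3: x=1/2 → posterior Inverse-Gamma(31/6, 15/2)
obs 4: x=-1 → posterior Inverse-Gamma(17/3, 61/8)
obs 5: x=1/2 → posterior Inverse-Gamma(37/6, 65/8)
obs 6: x=-1/4 → posterior Inverse-Gamma(20/3, 261/32)
obs 7: x=-5/2 → posterior Inverse-Gamma(43/6, 325/32)
obs 8: x=3/2 → posterior Inverse-Gamma(23/3, 389/32)

1167/832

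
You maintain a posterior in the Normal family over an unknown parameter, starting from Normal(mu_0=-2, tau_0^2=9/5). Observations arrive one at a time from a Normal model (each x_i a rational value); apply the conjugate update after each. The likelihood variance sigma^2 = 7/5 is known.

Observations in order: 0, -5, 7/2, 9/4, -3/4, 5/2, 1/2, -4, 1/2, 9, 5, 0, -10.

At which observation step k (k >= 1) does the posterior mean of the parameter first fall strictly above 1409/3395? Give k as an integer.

k = 10

obs 1: x=0 → posterior Normal(-7/8, 63/80)
obs 2: x=-5 → posterior Normal(-59/25, 63/125)
obs 3: x=7/2 → posterior Normal(-55/68, 63/170)
obs 4: x=9/4 → posterior Normal(-29/172, 63/215)
obs 5: x=-3/4 → posterior Normal(-7/26, 63/260)
obs 6: x=5/2 → posterior Normal(17/122, 63/305)
obs 7: x=1/2 → posterior Normal(13/70, 9/50)
obs 8: x=-4 → posterior Normal(-23/79, 63/395)
obs 9: x=1/2 → posterior Normal(-37/176, 63/440)
obs 10: x=9 → posterior Normal(125/194, 63/485)
obs 11: x=5 → posterior Normal(215/212, 63/530)
obs 12: x=0 → posterior Normal(43/46, 63/575)
obs 13: x=-10 → posterior Normal(35/248, 63/620)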